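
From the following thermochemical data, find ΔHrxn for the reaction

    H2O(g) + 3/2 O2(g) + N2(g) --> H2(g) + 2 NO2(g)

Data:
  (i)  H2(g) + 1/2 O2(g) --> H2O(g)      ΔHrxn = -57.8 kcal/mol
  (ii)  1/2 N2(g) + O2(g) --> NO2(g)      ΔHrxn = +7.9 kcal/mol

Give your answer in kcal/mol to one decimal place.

ΔHrxn = 73.6 kcal/mol

(i) reversed (H2O(g) must end up as a reactant): +57.8 kcal/mol
(ii) × 2 (×2 to match 2 NO2(g) in the target): (2)·(+7.9) = +15.8 kcal/mol
ΔHrxn = (+57.8) + (+15.8) = 73.6 kcal/mol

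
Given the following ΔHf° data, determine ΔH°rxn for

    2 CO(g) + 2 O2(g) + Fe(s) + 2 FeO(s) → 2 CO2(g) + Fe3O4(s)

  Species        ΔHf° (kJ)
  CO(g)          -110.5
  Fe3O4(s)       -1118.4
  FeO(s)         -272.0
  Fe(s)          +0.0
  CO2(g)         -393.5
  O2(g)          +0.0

ΔH°rxn = -1140.4 kJ

Products: 2·(-393.5) + 1·(-1118.4) = -1905.4
Reactants: 2·(-110.5) + 2·(+0.0) + 1·(+0.0) + 2·(-272.0) = -765.0
ΔH°rxn = (-1905.4) − (-765.0) = -1140.4 kJ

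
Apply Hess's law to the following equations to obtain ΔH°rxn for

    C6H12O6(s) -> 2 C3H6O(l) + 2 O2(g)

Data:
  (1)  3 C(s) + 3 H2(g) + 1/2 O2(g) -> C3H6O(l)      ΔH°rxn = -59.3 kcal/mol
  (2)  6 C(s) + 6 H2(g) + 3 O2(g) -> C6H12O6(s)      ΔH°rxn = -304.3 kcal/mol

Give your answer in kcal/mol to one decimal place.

(1) × 2: (2)·(-59.3) = -118.6 kcal/mol
(2) reversed: +304.3 kcal/mol
Since enthalpy is a state function, ΔH°rxn = (2)·(-59.3) + (-1)·(-304.3) = 185.7 kcal/mol

ΔH°rxn = 185.7 kcal/mol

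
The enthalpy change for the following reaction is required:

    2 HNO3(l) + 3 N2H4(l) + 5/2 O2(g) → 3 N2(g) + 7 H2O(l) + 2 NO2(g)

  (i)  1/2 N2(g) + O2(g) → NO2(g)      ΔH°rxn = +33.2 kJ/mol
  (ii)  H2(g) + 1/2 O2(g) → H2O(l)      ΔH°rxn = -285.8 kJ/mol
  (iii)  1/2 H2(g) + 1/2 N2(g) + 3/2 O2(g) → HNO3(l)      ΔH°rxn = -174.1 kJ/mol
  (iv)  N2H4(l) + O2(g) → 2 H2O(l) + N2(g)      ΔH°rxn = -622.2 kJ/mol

(i) × 2 (×2 to match 2 NO2(g) in the target): (2)·(+33.2) = +66.4 kJ/mol
(ii) as written: -285.8 kJ/mol
(iii) reversed and × 2 (HNO3(l) must end up as a reactant; ×2 to match 2 HNO3(l) in the target): (-2)·(-174.1) = +348.2 kJ/mol
(iv) × 3 (scale by 3 for the 3 N2H4(l)): (3)·(-622.2) = -1866.6 kJ/mol
Summing the manipulated equations, ΔH°rxn = (+66.4) + (-285.8) + (+348.2) + (-1866.6) = -1737.8 kJ/mol

ΔH°rxn = -1737.8 kJ/mol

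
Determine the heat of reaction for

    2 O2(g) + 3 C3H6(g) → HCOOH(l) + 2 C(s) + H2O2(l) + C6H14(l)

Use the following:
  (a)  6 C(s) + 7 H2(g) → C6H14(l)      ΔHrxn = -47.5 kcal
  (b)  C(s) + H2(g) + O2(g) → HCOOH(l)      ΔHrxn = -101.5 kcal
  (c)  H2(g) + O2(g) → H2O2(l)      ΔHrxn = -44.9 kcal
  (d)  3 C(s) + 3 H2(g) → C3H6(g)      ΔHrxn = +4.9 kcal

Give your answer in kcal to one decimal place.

ΔHrxn = -208.6 kcal

(a) as written: -47.5 kcal
(b) as written: -101.5 kcal
(c) as written: -44.9 kcal
(d) reversed and × 3: (-3)·(+4.9) = -14.7 kcal
Since enthalpy is a state function, ΔHrxn = (-47.5) + (-101.5) + (-44.9) + (-14.7) = -208.6 kcal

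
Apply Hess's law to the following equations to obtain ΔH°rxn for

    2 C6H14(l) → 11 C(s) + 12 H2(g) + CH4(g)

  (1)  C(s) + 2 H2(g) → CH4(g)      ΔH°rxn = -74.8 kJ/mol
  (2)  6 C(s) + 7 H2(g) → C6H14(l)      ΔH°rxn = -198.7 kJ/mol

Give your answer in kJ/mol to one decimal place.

(1) as written: -74.8 kJ/mol
(2) reversed and × 2: (-2)·(-198.7) = +397.4 kJ/mol
ΔH°rxn = (-74.8) + (+397.4) = 322.6 kJ/mol

ΔH°rxn = 322.6 kJ/mol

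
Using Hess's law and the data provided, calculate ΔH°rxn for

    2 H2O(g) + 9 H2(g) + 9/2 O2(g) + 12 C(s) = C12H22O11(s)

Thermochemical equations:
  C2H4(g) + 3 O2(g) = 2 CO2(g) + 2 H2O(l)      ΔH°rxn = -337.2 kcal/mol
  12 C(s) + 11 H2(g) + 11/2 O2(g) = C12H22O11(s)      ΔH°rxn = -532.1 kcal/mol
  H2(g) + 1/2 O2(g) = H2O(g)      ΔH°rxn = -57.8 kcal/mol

ΔH°rxn = -416.5 kcal/mol

equation 1: not needed (H2O(l) appears nowhere else).
equation 2 as written (C12H22O11(s) already on the product side): -532.1 kcal/mol
equation 3 reversed and × 2 (reverse to put H2O(g) on the reactant side; ×2 to match 2 H2O(g) in the target): (-2)·(-57.8) = +115.6 kcal/mol
ΔH°rxn = (1)·(-532.1) + (-2)·(-57.8) = -416.5 kcal/mol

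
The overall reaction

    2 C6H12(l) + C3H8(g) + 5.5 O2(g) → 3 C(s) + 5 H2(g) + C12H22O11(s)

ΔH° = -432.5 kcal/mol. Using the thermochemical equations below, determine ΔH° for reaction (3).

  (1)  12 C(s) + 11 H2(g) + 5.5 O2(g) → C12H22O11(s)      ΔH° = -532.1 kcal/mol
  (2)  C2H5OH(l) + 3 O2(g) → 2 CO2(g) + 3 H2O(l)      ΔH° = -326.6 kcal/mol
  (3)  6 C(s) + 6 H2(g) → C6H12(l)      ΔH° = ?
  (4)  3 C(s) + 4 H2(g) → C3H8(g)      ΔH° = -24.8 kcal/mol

(1) as written: -532.1 kcal/mol
(2): not needed.
(3) reversed and × 2: contributes −2·x
(4) reversed: +24.8 kcal/mol
-432.5 = (-532.1) + (+24.8) − 2·x
x = (-432.5 − (-507.3)) / (-2) = -37.4 kcal/mol

ΔH° = -37.4 kcal/mol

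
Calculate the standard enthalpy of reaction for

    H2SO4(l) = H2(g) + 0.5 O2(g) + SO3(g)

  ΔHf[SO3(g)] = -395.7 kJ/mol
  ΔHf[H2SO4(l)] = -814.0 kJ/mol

ΔH°rxn = 418.3 kJ/mol

ΔH°rxn = Σ nΔHf°(products) − Σ nΔHf°(reactants).
Products: 1·(+0.0) + 1/2·(+0.0) + 1·(-395.7) = -395.7
Reactants: 1·(-814.0) = -814.0
ΔH°rxn = (-395.7) − (-814.0) = 418.3 kJ/mol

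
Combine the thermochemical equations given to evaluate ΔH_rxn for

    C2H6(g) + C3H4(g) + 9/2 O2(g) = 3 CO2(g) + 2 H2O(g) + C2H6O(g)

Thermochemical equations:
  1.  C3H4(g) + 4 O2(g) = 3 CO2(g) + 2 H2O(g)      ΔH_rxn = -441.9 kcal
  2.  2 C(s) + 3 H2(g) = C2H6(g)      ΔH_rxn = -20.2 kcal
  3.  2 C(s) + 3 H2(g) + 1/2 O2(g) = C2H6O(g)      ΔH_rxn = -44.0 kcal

ΔH_rxn = -465.7 kcal

eq. 1 as written: -441.9 kcal
eq. 2 reversed: +20.2 kcal
eq. 3 as written: -44.0 kcal
Summing the manipulated equations, ΔH_rxn = (1)·(-441.9) + (-1)·(-20.2) + (1)·(-44.0) = -465.7 kcal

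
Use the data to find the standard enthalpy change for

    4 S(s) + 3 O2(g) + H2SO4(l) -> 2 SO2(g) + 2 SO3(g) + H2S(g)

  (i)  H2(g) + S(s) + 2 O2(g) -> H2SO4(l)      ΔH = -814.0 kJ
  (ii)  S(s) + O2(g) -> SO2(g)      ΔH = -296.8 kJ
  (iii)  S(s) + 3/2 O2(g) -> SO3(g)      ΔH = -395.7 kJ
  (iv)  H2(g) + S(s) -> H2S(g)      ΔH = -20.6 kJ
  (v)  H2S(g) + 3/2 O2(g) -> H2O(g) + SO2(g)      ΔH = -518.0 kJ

ΔH = -591.6 kJ

(i) reversed: +814.0 kJ
(ii) × 2: (2)·(-296.8) = -593.6 kJ
(iii) × 2: (2)·(-395.7) = -791.4 kJ
(iv) as written: -20.6 kJ
(v): not needed.
Since enthalpy is a state function, ΔH = (+814.0) + (-593.6) + (-791.4) + (-20.6) = -591.6 kJ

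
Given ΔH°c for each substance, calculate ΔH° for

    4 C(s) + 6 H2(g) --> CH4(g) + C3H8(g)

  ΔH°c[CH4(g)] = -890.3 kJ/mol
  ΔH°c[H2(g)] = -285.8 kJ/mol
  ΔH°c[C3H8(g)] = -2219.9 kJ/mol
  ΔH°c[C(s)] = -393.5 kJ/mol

ΔH° = -178.6 kJ/mol

Using ΔH = Σ nΔHc°(reactants) − Σ nΔHc°(products):
= [4·(-393.5) + 6·(-285.8)] − [1·(-890.3) + 1·(-2219.9)]
= -178.6 kJ/mol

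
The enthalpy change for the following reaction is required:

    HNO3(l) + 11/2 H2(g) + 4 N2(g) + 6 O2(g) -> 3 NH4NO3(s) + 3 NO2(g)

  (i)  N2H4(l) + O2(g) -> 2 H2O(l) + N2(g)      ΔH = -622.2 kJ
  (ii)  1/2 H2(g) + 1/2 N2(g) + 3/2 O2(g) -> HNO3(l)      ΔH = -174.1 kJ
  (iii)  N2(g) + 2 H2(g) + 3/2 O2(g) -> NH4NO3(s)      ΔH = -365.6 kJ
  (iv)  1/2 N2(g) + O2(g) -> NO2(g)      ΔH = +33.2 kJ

ΔH = -823.1 kJ

(i): not needed (N2H4(l) appears nowhere else).
(ii) reversed (reverse to put HNO3(l) on the reactant side): +174.1 kJ
(iii) × 3 (scale by 3 for the 3 NH4NO3(s)): (3)·(-365.6) = -1096.8 kJ
(iv) × 3 (×3 to match 3 NO2(g) in the target): (3)·(+33.2) = +99.6 kJ
ΔH = (-1)·(-174.1) + (3)·(-365.6) + (3)·(+33.2) = -823.1 kJ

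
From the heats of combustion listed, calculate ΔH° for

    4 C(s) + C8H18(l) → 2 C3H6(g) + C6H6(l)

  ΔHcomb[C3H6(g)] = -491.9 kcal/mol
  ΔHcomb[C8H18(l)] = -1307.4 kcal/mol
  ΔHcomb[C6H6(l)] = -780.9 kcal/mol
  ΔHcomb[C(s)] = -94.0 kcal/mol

Using ΔH = Σ nΔHc°(reactants) − Σ nΔHc°(products):
= [4·(-94.0) + 1·(-1307.4)] − [2·(-491.9) + 1·(-780.9)]
= 81.3 kcal/mol

ΔH° = 81.3 kcal/mol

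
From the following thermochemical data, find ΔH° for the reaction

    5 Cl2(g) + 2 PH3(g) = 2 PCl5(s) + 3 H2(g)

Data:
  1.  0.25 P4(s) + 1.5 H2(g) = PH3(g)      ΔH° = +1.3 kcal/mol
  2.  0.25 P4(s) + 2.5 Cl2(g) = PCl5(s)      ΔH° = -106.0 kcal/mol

ΔH° = -214.6 kcal/mol

eq. 1 reversed and × 2 (PH3(g) must end up as a reactant; ×2 to match 2 PH3(g) in the target): (-2)·(+1.3) = -2.6 kcal/mol
eq. 2 × 2 (×2 to match 2 PCl5(s) in the target): (2)·(-106.0) = -212.0 kcal/mol
ΔH° = (-2.6) + (-212.0) = -214.6 kcal/mol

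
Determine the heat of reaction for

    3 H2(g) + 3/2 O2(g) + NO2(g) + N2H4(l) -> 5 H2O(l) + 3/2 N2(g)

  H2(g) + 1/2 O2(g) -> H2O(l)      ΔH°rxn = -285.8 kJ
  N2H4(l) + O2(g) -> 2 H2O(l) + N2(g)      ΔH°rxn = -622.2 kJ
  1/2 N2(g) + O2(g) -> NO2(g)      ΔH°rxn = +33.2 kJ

ΔH°rxn = -1512.8 kJ

equation 1 × 3: (3)·(-285.8) = -857.4 kJ
equation 2 as written: -622.2 kJ
equation 3 reversed: -33.2 kJ
Summing the manipulated equations, ΔH°rxn = (-857.4) + (-622.2) + (-33.2) = -1512.8 kJ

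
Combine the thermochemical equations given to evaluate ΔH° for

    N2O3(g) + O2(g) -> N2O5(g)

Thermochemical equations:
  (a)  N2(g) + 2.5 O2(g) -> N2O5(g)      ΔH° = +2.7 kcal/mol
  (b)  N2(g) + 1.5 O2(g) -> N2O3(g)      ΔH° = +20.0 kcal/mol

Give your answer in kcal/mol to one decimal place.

ΔH° = -17.3 kcal/mol

(a) as written (N2O5(g) already on the product side): +2.7 kcal/mol
(b) reversed (reverse to put N2O3(g) on the reactant side): -20.0 kcal/mol
ΔH° = (+2.7) + (-20.0) = -17.3 kcal/mol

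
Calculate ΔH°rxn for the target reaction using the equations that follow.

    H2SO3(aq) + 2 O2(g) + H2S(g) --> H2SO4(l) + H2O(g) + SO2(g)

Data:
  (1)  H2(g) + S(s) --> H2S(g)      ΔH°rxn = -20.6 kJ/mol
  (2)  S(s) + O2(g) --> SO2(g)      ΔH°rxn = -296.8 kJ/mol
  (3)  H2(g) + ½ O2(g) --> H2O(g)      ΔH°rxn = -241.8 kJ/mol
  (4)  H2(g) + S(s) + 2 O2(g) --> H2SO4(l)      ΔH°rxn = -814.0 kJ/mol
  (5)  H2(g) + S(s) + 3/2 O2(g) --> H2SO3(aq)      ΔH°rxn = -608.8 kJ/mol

(1) reversed (reverse to put H2S(g) on the reactant side): +20.6 kJ/mol
(2) as written (SO2(g) already on the product side): -296.8 kJ/mol
(3) as written (H2O(g) already on the product side): -241.8 kJ/mol
(4) as written (H2SO4(l) already on the product side): -814.0 kJ/mol
(5) reversed (H2SO3(aq) must end up as a reactant): +608.8 kJ/mol
Since enthalpy is a state function, ΔH°rxn = (+20.6) + (-296.8) + (-241.8) + (-814.0) + (+608.8) = -723.2 kJ/mol

ΔH°rxn = -723.2 kJ/mol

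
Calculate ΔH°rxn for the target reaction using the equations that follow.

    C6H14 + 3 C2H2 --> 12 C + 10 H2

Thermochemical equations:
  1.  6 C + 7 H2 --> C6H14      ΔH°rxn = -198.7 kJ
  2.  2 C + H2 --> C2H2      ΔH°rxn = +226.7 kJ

eq. 1 reversed (reverse to put C6H14 on the reactant side): +198.7 kJ
eq. 2 reversed and × 3 (C2H2 must end up as a reactant; scale by 3 for the 3 C2H2): (-3)·(+226.7) = -680.1 kJ
Summing the manipulated equations, ΔH°rxn = (-1)·(-198.7) + (-3)·(+226.7) = -481.4 kJ

ΔH°rxn = -481.4 kJ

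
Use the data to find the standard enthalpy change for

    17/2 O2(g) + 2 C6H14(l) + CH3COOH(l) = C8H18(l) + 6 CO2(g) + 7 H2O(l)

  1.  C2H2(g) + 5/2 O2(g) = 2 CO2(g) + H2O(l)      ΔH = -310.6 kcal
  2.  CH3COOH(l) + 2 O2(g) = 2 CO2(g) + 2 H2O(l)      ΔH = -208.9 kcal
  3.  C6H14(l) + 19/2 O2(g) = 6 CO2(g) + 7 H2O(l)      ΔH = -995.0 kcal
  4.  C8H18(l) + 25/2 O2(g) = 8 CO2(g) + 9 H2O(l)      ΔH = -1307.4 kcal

ΔH = -891.5 kcal

eq. 1: not needed.
eq. 2 as written: -208.9 kcal
eq. 3 × 2: (2)·(-995.0) = -1990.0 kcal
eq. 4 reversed: +1307.4 kcal
ΔH = (-208.9) + (-1990.0) + (+1307.4) = -891.5 kcal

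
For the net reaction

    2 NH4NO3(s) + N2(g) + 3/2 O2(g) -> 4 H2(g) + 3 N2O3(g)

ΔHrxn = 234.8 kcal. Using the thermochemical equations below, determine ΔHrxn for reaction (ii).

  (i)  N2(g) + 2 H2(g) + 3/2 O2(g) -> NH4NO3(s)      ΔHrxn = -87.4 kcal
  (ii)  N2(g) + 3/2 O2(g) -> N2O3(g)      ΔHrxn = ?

(i) reversed and × 2 (NH4NO3(s) must end up as a reactant; scale by 2 for the 2 NH4NO3(s)): (-2)·(-87.4) = +174.8 kcal
(ii) × 3 (×3 to match 3 N2O3(g) in the target): contributes 3·x
+234.8 = (+174.8) + 3·x
x = (+234.8 − (+174.8)) / (3) = 20.0 kcal

ΔHrxn = 20.0 kcal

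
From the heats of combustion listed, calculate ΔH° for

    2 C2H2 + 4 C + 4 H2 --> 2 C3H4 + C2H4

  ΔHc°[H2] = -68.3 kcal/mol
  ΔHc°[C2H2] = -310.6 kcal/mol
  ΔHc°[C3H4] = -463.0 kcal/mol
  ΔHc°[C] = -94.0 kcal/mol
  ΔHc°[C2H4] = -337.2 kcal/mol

ΔH° = -7.2 kcal/mol

With combustion enthalpies, reactants minus products:
= [2·(-310.6) + 4·(-94.0) + 4·(-68.3)] − [2·(-463.0) + 1·(-337.2)]
= -7.2 kcal/mol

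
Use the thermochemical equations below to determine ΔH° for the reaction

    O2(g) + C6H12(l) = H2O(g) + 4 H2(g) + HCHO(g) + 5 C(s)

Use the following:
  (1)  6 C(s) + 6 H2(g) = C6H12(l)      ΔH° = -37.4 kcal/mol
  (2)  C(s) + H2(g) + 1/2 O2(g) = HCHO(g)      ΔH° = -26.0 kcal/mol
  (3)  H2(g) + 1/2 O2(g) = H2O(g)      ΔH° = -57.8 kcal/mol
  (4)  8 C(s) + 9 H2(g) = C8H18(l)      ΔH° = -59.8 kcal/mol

ΔH° = -46.4 kcal/mol

(1) reversed (C6H12(l) must end up as a reactant): +37.4 kcal/mol
(2) as written (HCHO(g) already on the product side): -26.0 kcal/mol
(3) as written (H2O(g) already on the product side): -57.8 kcal/mol
(4): not needed (C8H18(l) appears nowhere else).
ΔH° = (-1)·(-37.4) + (1)·(-26.0) + (1)·(-57.8) = -46.4 kcal/mol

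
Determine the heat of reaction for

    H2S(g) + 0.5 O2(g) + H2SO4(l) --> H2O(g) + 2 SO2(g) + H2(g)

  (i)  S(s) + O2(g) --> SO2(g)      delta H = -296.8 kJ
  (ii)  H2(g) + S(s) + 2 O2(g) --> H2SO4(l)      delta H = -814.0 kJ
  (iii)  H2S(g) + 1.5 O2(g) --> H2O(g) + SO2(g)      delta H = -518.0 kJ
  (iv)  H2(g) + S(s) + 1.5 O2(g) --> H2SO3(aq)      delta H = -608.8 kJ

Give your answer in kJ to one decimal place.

(i) as written: -296.8 kJ
(ii) reversed: +814.0 kJ
(iii) as written: -518.0 kJ
(iv): not needed.
Combining the equations, delta H = (1)·(-296.8) + (-1)·(-814.0) + (1)·(-518.0) = -0.8 kJ

delta H = -0.8 kJ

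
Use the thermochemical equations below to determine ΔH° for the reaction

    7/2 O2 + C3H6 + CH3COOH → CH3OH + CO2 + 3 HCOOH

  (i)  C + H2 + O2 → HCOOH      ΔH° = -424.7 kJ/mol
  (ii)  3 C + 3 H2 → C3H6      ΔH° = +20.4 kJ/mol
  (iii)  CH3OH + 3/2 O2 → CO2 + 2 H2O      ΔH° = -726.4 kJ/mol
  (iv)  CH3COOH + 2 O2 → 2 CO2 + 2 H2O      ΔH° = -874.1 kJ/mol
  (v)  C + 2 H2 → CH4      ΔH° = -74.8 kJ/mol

ΔH° = -1442.2 kJ/mol

(i) × 3 (scale by 3 for the 3 HCOOH): (3)·(-424.7) = -1274.1 kJ/mol
(ii) reversed (reverse to put C3H6 on the reactant side): -20.4 kJ/mol
(iii) reversed (reverse to put CH3OH on the product side): +726.4 kJ/mol
(iv) as written (CH3COOH already on the reactant side): -874.1 kJ/mol
(v): not needed (CH4 appears nowhere else).
By Hess's law, ΔH° = (-1274.1) + (-20.4) + (+726.4) + (-874.1) = -1442.2 kJ/mol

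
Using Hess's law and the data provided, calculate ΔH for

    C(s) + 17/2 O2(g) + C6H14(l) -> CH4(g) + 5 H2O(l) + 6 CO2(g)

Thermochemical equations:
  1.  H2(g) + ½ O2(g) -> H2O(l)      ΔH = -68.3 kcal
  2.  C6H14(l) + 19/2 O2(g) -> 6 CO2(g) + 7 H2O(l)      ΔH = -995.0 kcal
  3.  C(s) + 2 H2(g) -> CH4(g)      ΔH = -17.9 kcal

ΔH = -876.3 kcal

eq. 1 reversed and × 2: (-2)·(-68.3) = +136.6 kcal
eq. 2 as written: -995.0 kcal
eq. 3 as written: -17.9 kcal
ΔH = (-2)·(-68.3) + (1)·(-995.0) + (1)·(-17.9) = -876.3 kcal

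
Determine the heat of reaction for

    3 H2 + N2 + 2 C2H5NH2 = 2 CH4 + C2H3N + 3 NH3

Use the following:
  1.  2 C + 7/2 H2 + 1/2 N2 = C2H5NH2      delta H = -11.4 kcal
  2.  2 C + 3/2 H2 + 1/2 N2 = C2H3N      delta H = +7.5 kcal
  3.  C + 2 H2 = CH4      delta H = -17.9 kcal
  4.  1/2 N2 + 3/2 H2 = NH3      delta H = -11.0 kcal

eq. 1 reversed and × 2: (-2)·(-11.4) = +22.8 kcal
eq. 2 as written: +7.5 kcal
eq. 3 × 2: (2)·(-17.9) = -35.8 kcal
eq. 4 × 3: (3)·(-11.0) = -33.0 kcal
By Hess's law, delta H = (-2)·(-11.4) + (1)·(+7.5) + (2)·(-17.9) + (3)·(-11.0) = -38.5 kcal

delta H = -38.5 kcal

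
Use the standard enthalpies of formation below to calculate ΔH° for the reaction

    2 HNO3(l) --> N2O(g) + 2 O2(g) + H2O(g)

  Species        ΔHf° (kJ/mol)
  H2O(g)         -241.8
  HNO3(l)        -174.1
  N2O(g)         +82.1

ΔH° = 188.5 kJ/mol

Products: 1·(+82.1) + 2·(+0.0) + 1·(-241.8) = -159.7
Reactants: 2·(-174.1) = -348.2
ΔH° = (-159.7) − (-348.2) = 188.5 kJ/mol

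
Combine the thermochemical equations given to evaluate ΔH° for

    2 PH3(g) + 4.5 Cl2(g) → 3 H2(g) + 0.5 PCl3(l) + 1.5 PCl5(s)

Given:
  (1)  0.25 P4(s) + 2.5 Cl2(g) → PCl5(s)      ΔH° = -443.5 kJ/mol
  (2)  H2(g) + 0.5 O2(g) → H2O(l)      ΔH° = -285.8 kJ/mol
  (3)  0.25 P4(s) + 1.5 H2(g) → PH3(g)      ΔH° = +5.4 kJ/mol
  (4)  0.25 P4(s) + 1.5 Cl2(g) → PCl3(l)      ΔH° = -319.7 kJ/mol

(1) × 3/2 (×3/2 to match 3/2 PCl5(s) in the target): (3/2)·(-443.5) = -665.25 kJ/mol
(2): not needed (O2(g) appears nowhere else).
(3) reversed and × 2 (reverse to put PH3(g) on the reactant side; scale by 2 for the 2 PH3(g)): (-2)·(+5.4) = -10.8 kJ/mol
(4) × 1/2 (scale by 1/2 for the 1/2 PCl3(l)): (1/2)·(-319.7) = -159.85 kJ/mol
Summing the manipulated equations, ΔH° = (-665.25) + (-10.8) + (-159.85) = -835.9 kJ/mol

ΔH° = -835.9 kJ/mol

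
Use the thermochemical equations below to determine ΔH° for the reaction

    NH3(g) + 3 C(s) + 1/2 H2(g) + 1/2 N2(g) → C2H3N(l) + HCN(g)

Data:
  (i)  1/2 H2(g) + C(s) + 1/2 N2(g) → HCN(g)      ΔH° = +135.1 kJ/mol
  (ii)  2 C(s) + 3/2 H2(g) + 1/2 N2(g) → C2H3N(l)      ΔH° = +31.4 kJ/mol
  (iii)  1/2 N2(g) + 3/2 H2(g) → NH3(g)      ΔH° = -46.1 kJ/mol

(i) as written (HCN(g) already on the product side): +135.1 kJ/mol
(ii) as written (C2H3N(l) already on the product side): +31.4 kJ/mol
(iii) reversed (reverse to put NH3(g) on the reactant side): +46.1 kJ/mol
ΔH° = (1)·(+135.1) + (1)·(+31.4) + (-1)·(-46.1) = 212.6 kJ/mol

ΔH° = 212.6 kJ/mol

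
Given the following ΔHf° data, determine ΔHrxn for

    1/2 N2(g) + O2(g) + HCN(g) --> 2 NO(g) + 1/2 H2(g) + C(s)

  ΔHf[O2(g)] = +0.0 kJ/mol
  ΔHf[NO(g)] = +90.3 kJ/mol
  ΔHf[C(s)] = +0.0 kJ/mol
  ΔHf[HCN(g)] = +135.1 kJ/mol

ΔHrxn = 45.5 kJ/mol

Products: 2·(+90.3) + 1/2·(+0.0) + 1·(+0.0) = +180.6
Reactants: 1/2·(+0.0) + 1·(+0.0) + 1·(+135.1) = +135.1
ΔHrxn = (+180.6) − (+135.1) = 45.5 kJ/mol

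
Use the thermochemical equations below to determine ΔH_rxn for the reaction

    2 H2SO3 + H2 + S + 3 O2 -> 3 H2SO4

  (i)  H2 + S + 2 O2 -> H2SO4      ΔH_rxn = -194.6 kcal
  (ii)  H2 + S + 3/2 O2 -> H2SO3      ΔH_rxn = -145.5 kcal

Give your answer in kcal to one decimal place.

ΔH_rxn = -292.8 kcal

(i) × 3: (3)·(-194.6) = -583.8 kcal
(ii) reversed and × 2: (-2)·(-145.5) = +291.0 kcal
ΔH_rxn = (3)·(-194.6) + (-2)·(-145.5) = -292.8 kcal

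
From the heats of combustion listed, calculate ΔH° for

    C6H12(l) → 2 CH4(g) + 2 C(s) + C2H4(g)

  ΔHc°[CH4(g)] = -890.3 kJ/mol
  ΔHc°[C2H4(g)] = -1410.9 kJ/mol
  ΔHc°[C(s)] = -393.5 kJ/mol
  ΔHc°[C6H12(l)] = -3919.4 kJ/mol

ΔH° = 59.1 kJ/mol

Using ΔH = Σ nΔHc°(reactants) − Σ nΔHc°(products):
= [1·(-3919.4)] − [2·(-890.3) + 2·(-393.5) + 1·(-1410.9)]
= 59.1 kJ/mol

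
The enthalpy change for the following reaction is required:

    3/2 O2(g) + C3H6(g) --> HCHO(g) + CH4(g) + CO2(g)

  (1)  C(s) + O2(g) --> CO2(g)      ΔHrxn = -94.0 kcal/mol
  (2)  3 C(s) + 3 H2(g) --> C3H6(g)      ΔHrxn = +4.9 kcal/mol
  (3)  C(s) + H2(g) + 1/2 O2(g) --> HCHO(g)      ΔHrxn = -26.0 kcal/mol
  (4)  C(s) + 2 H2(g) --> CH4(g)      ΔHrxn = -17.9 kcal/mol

ΔHrxn = -142.8 kcal/mol

(1) as written (CO2(g) already on the product side): -94.0 kcal/mol
(2) reversed (reverse to put C3H6(g) on the reactant side): -4.9 kcal/mol
(3) as written (HCHO(g) already on the product side): -26.0 kcal/mol
(4) as written (CH4(g) already on the product side): -17.9 kcal/mol
ΔHrxn = (-94.0) + (-4.9) + (-26.0) + (-17.9) = -142.8 kcal/mol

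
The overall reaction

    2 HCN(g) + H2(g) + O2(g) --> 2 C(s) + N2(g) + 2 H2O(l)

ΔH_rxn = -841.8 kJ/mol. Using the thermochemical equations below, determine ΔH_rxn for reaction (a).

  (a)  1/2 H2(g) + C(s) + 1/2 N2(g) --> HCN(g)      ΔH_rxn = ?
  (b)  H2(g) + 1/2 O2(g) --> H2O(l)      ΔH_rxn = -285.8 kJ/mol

ΔH_rxn = 135.1 kJ/mol

(a) reversed and × 2 (HCN(g) must end up as a reactant; scale by 2 for the 2 HCN(g)): contributes −2·x
(b) × 2 (×2 to match 2 H2O(l) in the target): (2)·(-285.8) = -571.6 kJ/mol
-841.8 = (-571.6) − 2·x
x = (-841.8 − (-571.6)) / (-2) = 135.1 kJ/mol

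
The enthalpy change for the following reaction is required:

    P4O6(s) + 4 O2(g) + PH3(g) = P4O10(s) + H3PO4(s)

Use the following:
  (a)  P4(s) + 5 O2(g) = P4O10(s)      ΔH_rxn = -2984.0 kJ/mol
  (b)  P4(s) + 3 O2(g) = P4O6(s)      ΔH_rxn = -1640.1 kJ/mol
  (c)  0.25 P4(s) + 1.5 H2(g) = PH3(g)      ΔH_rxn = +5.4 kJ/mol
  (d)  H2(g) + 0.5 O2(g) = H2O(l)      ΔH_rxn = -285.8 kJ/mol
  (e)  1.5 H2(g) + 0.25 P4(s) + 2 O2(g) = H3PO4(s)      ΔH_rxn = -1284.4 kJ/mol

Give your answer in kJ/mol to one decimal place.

ΔH_rxn = -2633.7 kJ/mol

(a) as written (P4O10(s) already on the product side): -2984.0 kJ/mol
(b) reversed (reverse to put P4O6(s) on the reactant side): +1640.1 kJ/mol
(c) reversed (reverse to put PH3(g) on the reactant side): -5.4 kJ/mol
(d): not needed (H2O(l) appears nowhere else).
(e) as written (H3PO4(s) already on the product side): -1284.4 kJ/mol
Since enthalpy is a state function, ΔH_rxn = (-2984.0) + (+1640.1) + (-5.4) + (-1284.4) = -2633.7 kJ/mol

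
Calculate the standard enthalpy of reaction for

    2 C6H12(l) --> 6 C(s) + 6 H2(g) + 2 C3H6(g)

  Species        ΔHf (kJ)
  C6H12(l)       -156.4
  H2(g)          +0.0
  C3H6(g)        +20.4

ΔHrxn = 353.6 kJ

Products: 6·(+0.0) + 6·(+0.0) + 2·(+20.4) = +40.8
Reactants: 2·(-156.4) = -312.8
ΔHrxn = (+40.8) − (-312.8) = 353.6 kJ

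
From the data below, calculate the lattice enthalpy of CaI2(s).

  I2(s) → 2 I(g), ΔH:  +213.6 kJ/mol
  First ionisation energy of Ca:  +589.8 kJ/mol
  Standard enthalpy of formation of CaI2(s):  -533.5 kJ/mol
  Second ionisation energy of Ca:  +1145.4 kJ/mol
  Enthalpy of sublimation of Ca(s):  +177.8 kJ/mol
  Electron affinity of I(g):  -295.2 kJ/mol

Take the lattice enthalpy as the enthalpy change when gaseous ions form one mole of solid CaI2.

ΔHf° = 1·ΔHsub + 1·(ΣIE) + 1·D(I2) + 2·EA + U
-533.5 = 1·(+177.8) + 1·(+1735.2) + 1·(+213.6) + 2·(-295.2) + U
U = -533.5 − (+1536.2) = -2069.7 kJ/mol

U = -2069.7 kJ/mol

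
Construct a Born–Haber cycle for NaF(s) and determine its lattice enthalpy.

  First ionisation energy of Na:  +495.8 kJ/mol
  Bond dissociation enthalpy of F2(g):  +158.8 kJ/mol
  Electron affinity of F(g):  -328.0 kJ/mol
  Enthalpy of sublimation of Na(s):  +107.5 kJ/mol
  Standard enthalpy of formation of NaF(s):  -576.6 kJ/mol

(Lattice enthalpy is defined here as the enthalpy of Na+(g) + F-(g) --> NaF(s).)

U = -931.3 kJ/mol

ΔHf° = 1·ΔHsub + 1·(ΣIE) + 1/2·D(F2) + 1·EA + U
-576.6 = 1·(+107.5) + 1·(+495.8) + 1/2·(+158.8) + 1·(-328.0) + U
U = -576.6 − (+354.7) = -931.3 kJ/mol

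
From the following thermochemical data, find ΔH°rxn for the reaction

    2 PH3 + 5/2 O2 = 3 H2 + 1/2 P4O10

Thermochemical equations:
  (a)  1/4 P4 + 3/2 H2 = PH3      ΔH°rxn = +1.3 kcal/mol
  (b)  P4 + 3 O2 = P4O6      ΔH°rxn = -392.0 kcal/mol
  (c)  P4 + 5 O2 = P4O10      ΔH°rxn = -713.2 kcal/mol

ΔH°rxn = -359.2 kcal/mol

(a) reversed and × 2: (-2)·(+1.3) = -2.6 kcal/mol
(b): not needed.
(c) × 1/2: (1/2)·(-713.2) = -356.6 kcal/mol
Summing the manipulated equations, ΔH°rxn = (-2.6) + (-356.6) = -359.2 kcal/mol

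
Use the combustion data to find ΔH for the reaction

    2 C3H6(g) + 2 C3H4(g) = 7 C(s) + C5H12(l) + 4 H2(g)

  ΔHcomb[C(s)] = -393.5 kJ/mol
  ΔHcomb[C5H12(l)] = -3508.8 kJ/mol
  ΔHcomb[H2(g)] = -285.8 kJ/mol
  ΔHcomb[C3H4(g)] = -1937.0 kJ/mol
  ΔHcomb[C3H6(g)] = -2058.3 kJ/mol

With combustion enthalpies, reactants minus products:
= [2·(-2058.3) + 2·(-1937.0)] − [7·(-393.5) + 1·(-3508.8) + 4·(-285.8)]
= -584.1 kJ/mol

ΔH = -584.1 kJ/mol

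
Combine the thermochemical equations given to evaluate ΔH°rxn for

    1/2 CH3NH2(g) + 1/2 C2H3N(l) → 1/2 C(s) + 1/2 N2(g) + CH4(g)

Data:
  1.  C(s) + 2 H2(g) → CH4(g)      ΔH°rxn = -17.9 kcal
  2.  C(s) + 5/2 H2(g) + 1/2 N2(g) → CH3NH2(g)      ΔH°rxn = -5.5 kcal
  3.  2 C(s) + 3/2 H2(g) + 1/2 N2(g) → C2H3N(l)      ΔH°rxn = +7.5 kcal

ΔH°rxn = -18.9 kcal

eq. 1 as written (CH4(g) already on the product side): -17.9 kcal
eq. 2 reversed and × 1/2 (reverse to put CH3NH2(g) on the reactant side; scale by 1/2 for the 1/2 CH3NH2(g)): (-1/2)·(-5.5) = +2.75 kcal
eq. 3 reversed and × 1/2 (reverse to put C2H3N(l) on the reactant side; scale by 1/2 for the 1/2 C2H3N(l)): (-1/2)·(+7.5) = -3.75 kcal
By Hess's law, ΔH°rxn = (1)·(-17.9) + (-1/2)·(-5.5) + (-1/2)·(+7.5) = -18.9 kcal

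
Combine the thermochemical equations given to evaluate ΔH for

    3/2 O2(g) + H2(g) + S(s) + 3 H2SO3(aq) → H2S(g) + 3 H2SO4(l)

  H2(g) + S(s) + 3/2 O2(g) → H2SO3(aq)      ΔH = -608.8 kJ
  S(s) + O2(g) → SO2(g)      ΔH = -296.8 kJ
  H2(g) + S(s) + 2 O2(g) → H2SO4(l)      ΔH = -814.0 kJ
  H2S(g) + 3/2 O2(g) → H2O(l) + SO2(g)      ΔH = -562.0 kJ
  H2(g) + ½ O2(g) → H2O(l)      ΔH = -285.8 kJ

equation 1 reversed and × 3: (-3)·(-608.8) = +1826.4 kJ
equation 2 as written: -296.8 kJ
equation 3 × 3: (3)·(-814.0) = -2442.0 kJ
equation 4 reversed: +562.0 kJ
equation 5 as written: -285.8 kJ
Since enthalpy is a state function, ΔH = (-3)·(-608.8) + (1)·(-296.8) + (3)·(-814.0) + (-1)·(-562.0) + (1)·(-285.8) = -636.2 kJ

ΔH = -636.2 kJ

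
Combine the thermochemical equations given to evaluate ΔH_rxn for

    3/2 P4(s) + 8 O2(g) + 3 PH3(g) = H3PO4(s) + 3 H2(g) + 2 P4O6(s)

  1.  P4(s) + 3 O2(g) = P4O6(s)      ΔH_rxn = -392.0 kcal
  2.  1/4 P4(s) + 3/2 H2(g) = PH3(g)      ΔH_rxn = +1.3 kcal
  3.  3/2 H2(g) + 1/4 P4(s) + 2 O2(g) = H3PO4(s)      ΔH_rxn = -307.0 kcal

eq. 1 × 2: (2)·(-392.0) = -784.0 kcal
eq. 2 reversed and × 3: (-3)·(+1.3) = -3.9 kcal
eq. 3 as written: -307.0 kcal
By Hess's law, ΔH_rxn = (-784.0) + (-3.9) + (-307.0) = -1094.9 kcal

ΔH_rxn = -1094.9 kcal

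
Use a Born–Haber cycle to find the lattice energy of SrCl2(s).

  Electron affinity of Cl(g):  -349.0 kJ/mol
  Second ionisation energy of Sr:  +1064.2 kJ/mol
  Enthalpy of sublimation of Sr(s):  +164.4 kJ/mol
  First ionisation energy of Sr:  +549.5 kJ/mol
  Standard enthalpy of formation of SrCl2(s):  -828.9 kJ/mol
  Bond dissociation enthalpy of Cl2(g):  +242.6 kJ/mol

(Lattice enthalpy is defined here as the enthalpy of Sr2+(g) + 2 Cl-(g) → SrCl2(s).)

ΔHf° = 1·ΔHsub + 1·(ΣIE) + 1·D(Cl2) + 2·EA + U
-828.9 = 1·(+164.4) + 1·(+1613.7) + 1·(+242.6) + 2·(-349.0) + U
U = -828.9 − (+1322.7) = -2151.6 kJ/mol

U = -2151.6 kJ/mol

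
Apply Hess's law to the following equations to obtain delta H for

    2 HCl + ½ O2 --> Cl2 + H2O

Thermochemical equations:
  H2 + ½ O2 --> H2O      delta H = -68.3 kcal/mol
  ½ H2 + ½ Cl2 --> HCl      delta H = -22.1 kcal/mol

equation 1 as written: -68.3 kcal/mol
equation 2 reversed and × 2: (-2)·(-22.1) = +44.2 kcal/mol
delta H = (-68.3) + (+44.2) = -24.1 kcal/mol

delta H = -24.1 kcal/mol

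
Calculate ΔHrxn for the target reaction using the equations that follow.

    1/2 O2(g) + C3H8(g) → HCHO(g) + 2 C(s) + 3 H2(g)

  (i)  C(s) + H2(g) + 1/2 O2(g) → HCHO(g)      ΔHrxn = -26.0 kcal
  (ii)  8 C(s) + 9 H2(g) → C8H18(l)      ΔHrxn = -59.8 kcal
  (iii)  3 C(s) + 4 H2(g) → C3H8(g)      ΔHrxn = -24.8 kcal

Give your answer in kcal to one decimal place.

ΔHrxn = -1.2 kcal

(i) as written: -26.0 kcal
(ii): not needed.
(iii) reversed: +24.8 kcal
Summing the manipulated equations, ΔHrxn = (1)·(-26.0) + (-1)·(-24.8) = -1.2 kcal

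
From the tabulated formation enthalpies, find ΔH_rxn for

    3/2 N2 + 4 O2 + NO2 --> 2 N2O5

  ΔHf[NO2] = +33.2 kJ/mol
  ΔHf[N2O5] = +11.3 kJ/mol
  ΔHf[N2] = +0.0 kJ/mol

ΔH_rxn = -10.6 kJ/mol

Products: 2·(+11.3) = +22.6
Reactants: 3/2·(+0.0) + 4·(+0.0) + 1·(+33.2) = +33.2
ΔH_rxn = (+22.6) − (+33.2) = -10.6 kJ/mol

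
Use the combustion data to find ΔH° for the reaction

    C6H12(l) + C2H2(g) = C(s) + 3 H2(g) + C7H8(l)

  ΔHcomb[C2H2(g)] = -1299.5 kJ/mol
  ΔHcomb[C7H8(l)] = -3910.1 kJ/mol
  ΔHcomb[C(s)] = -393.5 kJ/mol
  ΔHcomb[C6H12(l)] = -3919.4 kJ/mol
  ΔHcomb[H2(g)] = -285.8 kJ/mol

ΔH° = -57.9 kJ/mol

With combustion enthalpies, reactants minus products:
= [1·(-3919.4) + 1·(-1299.5)] − [1·(-393.5) + 3·(-285.8) + 1·(-3910.1)]
= -57.9 kJ/mol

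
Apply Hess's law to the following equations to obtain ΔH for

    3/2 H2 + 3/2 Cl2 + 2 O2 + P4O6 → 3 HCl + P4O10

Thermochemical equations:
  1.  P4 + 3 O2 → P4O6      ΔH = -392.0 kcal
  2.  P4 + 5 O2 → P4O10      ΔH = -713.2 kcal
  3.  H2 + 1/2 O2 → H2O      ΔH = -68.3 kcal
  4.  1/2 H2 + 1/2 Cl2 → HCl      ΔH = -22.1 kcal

ΔH = -387.5 kcal

eq. 1 reversed: +392.0 kcal
eq. 2 as written: -713.2 kcal
eq. 3: not needed.
eq. 4 × 3: (3)·(-22.1) = -66.3 kcal
ΔH = (+392.0) + (-713.2) + (-66.3) = -387.5 kcal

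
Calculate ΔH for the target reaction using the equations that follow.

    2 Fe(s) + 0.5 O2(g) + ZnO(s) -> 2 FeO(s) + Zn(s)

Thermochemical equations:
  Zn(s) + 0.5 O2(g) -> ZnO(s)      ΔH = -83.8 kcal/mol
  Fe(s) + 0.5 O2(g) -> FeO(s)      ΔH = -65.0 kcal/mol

equation 1 reversed: +83.8 kcal/mol
equation 2 × 2: (2)·(-65.0) = -130.0 kcal/mol
Since enthalpy is a state function, ΔH = (+83.8) + (-130.0) = -46.2 kcal/mol

ΔH = -46.2 kcal/mol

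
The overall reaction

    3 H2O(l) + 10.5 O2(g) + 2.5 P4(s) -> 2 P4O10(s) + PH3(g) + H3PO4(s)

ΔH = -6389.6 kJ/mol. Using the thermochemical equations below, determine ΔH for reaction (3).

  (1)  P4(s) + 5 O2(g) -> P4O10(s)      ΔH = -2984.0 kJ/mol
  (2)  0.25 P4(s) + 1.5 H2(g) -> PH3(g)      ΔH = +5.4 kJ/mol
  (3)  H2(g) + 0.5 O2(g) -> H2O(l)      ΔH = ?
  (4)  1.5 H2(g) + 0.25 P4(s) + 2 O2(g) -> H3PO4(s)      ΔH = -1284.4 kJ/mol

ΔH = -285.8 kJ/mol

(1) × 2: (2)·(-2984.0) = -5968.0 kJ/mol
(2) as written: +5.4 kJ/mol
(3) reversed and × 3: contributes −3·x
(4) as written: -1284.4 kJ/mol
-6389.6 = (-5968.0) + (+5.4) + (-1284.4) − 3·x
x = (-6389.6 − (-7247.0)) / (-3) = -285.8 kJ/mol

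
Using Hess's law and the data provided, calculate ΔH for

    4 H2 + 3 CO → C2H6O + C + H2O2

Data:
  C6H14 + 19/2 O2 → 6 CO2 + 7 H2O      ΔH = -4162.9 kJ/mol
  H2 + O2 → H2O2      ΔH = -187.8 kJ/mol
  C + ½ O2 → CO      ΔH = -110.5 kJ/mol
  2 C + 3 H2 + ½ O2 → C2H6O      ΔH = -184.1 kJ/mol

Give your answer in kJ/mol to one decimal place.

equation 1: not needed.
equation 2 as written: -187.8 kJ/mol
equation 3 reversed and × 3: (-3)·(-110.5) = +331.5 kJ/mol
equation 4 as written: -184.1 kJ/mol
Summing the manipulated equations, ΔH = (1)·(-187.8) + (-3)·(-110.5) + (1)·(-184.1) = -40.4 kJ/mol

ΔH = -40.4 kJ/mol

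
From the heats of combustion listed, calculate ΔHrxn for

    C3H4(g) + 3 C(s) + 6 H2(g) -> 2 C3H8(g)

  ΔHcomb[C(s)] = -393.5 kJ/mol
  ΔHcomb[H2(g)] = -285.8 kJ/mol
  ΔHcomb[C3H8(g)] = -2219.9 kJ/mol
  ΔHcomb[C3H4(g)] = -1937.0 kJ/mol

Using ΔH = Σ nΔHc°(reactants) − Σ nΔHc°(products):
= [1·(-1937.0) + 3·(-393.5) + 6·(-285.8)] − [2·(-2219.9)]
= -392.5 kJ/mol

ΔHrxn = -392.5 kJ/mol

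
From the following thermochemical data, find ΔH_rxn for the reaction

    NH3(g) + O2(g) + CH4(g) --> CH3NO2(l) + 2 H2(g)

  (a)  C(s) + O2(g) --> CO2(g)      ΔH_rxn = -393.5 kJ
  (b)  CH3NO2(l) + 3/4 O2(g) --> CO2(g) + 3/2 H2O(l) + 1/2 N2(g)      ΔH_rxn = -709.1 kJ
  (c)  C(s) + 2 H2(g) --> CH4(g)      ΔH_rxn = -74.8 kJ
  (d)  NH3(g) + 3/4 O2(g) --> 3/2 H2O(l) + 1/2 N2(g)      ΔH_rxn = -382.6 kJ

(a) as written: -393.5 kJ
(b) reversed (reverse to put CH3NO2(l) on the product side): +709.1 kJ
(c) reversed (CH4(g) must end up as a reactant): +74.8 kJ
(d) as written (NH3(g) already on the reactant side): -382.6 kJ
Summing the manipulated equations, ΔH_rxn = (-393.5) + (+709.1) + (+74.8) + (-382.6) = 7.8 kJ

ΔH_rxn = 7.8 kJ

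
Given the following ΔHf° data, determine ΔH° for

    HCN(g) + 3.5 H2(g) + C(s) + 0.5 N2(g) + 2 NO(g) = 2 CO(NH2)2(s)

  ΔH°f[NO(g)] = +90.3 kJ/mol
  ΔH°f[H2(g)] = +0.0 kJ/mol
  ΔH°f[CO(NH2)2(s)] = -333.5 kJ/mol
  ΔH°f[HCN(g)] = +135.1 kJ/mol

ΔH° = -982.7 kJ/mol

ΔH°rxn = Σ nΔHf°(products) − Σ nΔHf°(reactants).
Products: 2·(-333.5) = -667.0
Reactants: 1·(+135.1) + 7/2·(+0.0) + 1·(+0.0) + 1/2·(+0.0) + 2·(+90.3) = +315.7
ΔH° = (-667.0) − (+315.7) = -982.7 kJ/mol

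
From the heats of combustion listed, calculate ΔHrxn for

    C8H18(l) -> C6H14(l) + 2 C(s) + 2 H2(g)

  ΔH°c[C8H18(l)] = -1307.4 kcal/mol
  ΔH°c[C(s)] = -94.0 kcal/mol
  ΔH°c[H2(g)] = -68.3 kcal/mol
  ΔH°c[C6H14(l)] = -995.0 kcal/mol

Using ΔH = Σ nΔHc°(reactants) − Σ nΔHc°(products):
= [1·(-1307.4)] − [1·(-995.0) + 2·(-94.0) + 2·(-68.3)]
= 12.2 kcal/mol

ΔHrxn = 12.2 kcal/mol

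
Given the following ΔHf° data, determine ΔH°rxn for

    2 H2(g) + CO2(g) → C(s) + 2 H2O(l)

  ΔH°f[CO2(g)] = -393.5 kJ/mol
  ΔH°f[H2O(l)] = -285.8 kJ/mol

ΔH°rxn = -178.1 kJ/mol

Products: 1·(+0.0) + 2·(-285.8) = -571.6
Reactants: 2·(+0.0) + 1·(-393.5) = -393.5
ΔH°rxn = (-571.6) − (-393.5) = -178.1 kJ/mol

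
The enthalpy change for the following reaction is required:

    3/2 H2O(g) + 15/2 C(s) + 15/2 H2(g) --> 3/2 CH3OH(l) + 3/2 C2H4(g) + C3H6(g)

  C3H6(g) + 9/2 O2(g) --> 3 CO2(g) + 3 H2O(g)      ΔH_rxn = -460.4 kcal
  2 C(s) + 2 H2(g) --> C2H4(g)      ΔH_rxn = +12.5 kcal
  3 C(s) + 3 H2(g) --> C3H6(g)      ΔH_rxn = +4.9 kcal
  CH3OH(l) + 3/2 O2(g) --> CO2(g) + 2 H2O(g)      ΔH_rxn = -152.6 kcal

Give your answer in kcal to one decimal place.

equation 1 × 1/2: (1/2)·(-460.4) = -230.2 kcal
equation 2 × 3/2 (×3/2 to match 3/2 C2H4(g) in the target): (3/2)·(+12.5) = +18.75 kcal
equation 3 × 3/2: (3/2)·(+4.9) = +7.35 kcal
equation 4 reversed and × 3/2 (reverse to put CH3OH(l) on the product side; scale by 3/2 for the 3/2 CH3OH(l)): (-3/2)·(-152.6) = +228.9 kcal
Summing the manipulated equations, ΔH_rxn = (-230.2) + (+18.75) + (+7.35) + (+228.9) = 24.8 kcal

ΔH_rxn = 24.8 kcal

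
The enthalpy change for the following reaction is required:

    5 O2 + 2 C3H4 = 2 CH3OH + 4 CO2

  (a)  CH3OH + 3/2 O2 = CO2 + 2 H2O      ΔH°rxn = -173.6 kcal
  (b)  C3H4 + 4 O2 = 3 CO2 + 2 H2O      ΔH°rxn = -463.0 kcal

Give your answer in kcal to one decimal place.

(a) reversed and × 2 (reverse to put CH3OH on the product side; ×2 to match 2 CH3OH in the target): (-2)·(-173.6) = +347.2 kcal
(b) × 2 (×2 to match 2 C3H4 in the target): (2)·(-463.0) = -926.0 kcal
By Hess's law, ΔH°rxn = (+347.2) + (-926.0) = -578.8 kcal

ΔH°rxn = -578.8 kcal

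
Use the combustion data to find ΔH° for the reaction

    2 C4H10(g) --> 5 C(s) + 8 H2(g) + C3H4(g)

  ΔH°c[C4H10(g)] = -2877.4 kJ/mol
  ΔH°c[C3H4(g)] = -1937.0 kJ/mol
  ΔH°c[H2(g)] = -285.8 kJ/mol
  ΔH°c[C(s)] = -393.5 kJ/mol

With combustion enthalpies, reactants minus products:
= [2·(-2877.4)] − [5·(-393.5) + 8·(-285.8) + 1·(-1937.0)]
= 436.1 kJ/mol

ΔH° = 436.1 kJ/mol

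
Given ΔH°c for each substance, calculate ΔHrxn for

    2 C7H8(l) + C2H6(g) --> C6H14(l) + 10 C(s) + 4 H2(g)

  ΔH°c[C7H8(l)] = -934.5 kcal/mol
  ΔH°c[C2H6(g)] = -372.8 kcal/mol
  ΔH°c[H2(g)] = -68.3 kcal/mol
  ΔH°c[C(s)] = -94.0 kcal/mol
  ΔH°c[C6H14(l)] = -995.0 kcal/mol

With combustion enthalpies, reactants minus products:
= [2·(-934.5) + 1·(-372.8)] − [1·(-995.0) + 10·(-94.0) + 4·(-68.3)]
= -33.6 kcal/mol

ΔHrxn = -33.6 kcal/mol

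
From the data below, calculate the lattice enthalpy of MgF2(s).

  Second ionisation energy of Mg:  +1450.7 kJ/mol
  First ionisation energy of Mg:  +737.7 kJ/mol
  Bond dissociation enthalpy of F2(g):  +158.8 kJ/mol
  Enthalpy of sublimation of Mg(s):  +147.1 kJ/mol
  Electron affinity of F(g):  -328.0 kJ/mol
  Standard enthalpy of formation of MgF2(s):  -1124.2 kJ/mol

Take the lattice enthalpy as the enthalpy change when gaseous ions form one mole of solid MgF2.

U = -2962.5 kJ/mol

ΔHf° = 1·ΔHsub + 1·(ΣIE) + 1·D(F2) + 2·EA + U
-1124.2 = 1·(+147.1) + 1·(+2188.4) + 1·(+158.8) + 2·(-328.0) + U
U = -1124.2 − (+1838.3) = -2962.5 kJ/mol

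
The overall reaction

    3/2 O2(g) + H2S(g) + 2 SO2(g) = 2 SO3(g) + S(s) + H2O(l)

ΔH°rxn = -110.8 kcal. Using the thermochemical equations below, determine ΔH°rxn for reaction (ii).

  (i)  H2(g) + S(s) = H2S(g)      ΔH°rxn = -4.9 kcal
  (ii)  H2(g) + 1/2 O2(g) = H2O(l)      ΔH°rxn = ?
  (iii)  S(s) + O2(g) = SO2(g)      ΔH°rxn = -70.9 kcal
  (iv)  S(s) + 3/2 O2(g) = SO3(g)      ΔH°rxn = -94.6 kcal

ΔH°rxn = -68.3 kcal

(i) reversed (reverse to put H2S(g) on the reactant side): +4.9 kcal
(ii) as written (H2O(l) already on the product side): contributes x
(iii) reversed and × 2 (SO2(g) must end up as a reactant; ×2 to match 2 SO2(g) in the target): (-2)·(-70.9) = +141.8 kcal
(iv) × 2 (×2 to match 2 SO3(g) in the target): (2)·(-94.6) = -189.2 kcal
-110.8 = (+4.9) + (+141.8) + (-189.2) + x
x = (-110.8 − (-42.5)) / (1) = -68.3 kcal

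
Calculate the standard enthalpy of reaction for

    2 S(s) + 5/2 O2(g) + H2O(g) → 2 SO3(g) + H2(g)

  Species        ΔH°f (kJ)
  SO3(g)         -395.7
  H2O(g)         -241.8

Products: 2·(-395.7) + 1·(+0.0) = -791.4
Reactants: 2·(+0.0) + 5/2·(+0.0) + 1·(-241.8) = -241.8
ΔH° = (-791.4) − (-241.8) = -549.6 kJ

ΔH° = -549.6 kJ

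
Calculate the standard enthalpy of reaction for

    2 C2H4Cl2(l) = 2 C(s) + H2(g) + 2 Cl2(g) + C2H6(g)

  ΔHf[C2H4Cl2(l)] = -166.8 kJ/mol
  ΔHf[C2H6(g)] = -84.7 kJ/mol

Products: 2·(+0.0) + 1·(+0.0) + 2·(+0.0) + 1·(-84.7) = -84.7
Reactants: 2·(-166.8) = -333.6
ΔH_rxn = (-84.7) − (-333.6) = 248.9 kJ/mol

ΔH_rxn = 248.9 kJ/mol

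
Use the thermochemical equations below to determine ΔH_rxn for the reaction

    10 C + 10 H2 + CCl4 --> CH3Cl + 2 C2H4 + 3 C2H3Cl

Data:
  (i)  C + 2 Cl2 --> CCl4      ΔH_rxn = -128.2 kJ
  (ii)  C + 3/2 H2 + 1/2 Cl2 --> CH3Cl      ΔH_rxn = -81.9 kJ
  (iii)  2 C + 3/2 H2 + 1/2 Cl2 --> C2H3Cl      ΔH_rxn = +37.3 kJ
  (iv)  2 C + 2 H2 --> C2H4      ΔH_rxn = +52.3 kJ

ΔH_rxn = 262.8 kJ

(i) reversed: +128.2 kJ
(ii) as written: -81.9 kJ
(iii) × 3: (3)·(+37.3) = +111.9 kJ
(iv) × 2: (2)·(+52.3) = +104.6 kJ
Summing the manipulated equations, ΔH_rxn = (+128.2) + (-81.9) + (+111.9) + (+104.6) = 262.8 kJ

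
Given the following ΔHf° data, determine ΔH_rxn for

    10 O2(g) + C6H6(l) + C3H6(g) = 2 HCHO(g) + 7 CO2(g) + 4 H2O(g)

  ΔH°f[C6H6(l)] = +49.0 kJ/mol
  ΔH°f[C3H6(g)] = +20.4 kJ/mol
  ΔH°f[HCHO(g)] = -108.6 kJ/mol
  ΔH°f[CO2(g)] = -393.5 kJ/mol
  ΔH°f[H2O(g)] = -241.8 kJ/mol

ΔH_rxn = -4008.3 kJ/mol

ΔH°rxn = Σ nΔHf°(products) − Σ nΔHf°(reactants).
Products: 2·(-108.6) + 7·(-393.5) + 4·(-241.8) = -3938.9
Reactants: 10·(+0.0) + 1·(+49.0) + 1·(+20.4) = +69.4
ΔH_rxn = (-3938.9) − (+69.4) = -4008.3 kJ/mol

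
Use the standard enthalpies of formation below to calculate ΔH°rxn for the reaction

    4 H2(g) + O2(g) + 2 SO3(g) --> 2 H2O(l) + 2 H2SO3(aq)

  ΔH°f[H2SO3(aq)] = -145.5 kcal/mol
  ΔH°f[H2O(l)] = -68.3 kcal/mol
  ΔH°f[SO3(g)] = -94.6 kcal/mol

ΔH°rxn = -238.4 kcal/mol

Products: 2·(-68.3) + 2·(-145.5) = -427.6
Reactants: 4·(+0.0) + 1·(+0.0) + 2·(-94.6) = -189.2
ΔH°rxn = (-427.6) − (-189.2) = -238.4 kcal/mol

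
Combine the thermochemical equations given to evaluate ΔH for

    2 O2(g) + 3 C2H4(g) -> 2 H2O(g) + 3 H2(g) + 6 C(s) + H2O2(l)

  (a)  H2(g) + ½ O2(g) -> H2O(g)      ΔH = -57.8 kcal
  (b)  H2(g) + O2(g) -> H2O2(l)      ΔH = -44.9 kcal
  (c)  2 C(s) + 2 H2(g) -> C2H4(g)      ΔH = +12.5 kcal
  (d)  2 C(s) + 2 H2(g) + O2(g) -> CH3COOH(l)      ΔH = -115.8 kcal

ΔH = -198.0 kcal

(a) × 2 (scale by 2 for the 2 H2O(g)): (2)·(-57.8) = -115.6 kcal
(b) as written (H2O2(l) already on the product side): -44.9 kcal
(c) reversed and × 3 (C2H4(g) must end up as a reactant; ×3 to match 3 C2H4(g) in the target): (-3)·(+12.5) = -37.5 kcal
(d): not needed (CH3COOH(l) appears nowhere else).
Summing the manipulated equations, ΔH = (-115.6) + (-44.9) + (-37.5) = -198.0 kcal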